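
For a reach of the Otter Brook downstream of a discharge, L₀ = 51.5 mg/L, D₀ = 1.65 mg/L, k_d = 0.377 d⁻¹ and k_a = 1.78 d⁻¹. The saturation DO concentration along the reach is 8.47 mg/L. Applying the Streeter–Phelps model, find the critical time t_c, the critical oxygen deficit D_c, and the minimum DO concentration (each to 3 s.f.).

With k_a/k_d = 4.721 and 1 − D₀(k_a−k_d)/(k_d L₀) = 0.8808,
t_c = ln(4.721 × 0.8808) / (1.78 − 0.377) = ln(4.159) / 1.403 = 1.425/1.403 = 1.016 d.
L(t_c) = L₀ e^(−k_d t_c) = 51.5 × 0.6818 = 35.11 mg/L, and at the critical point k_a D_c = k_d L, so D_c = (0.377/1.78) × 35.11 = 7.437 mg/L.
Minimum DO = C_s − D_c = 8.47 − 7.437 = 1.033 mg/L.

t_c ≈ 1.02 d; D_c ≈ 7.44 mg/L; min DO ≈ 1.03 mg/L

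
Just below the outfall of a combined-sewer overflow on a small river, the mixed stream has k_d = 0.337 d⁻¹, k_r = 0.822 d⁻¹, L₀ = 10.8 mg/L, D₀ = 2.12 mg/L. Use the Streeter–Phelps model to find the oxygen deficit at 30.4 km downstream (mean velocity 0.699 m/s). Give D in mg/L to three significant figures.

Travel time t = x/v = 30.4 km / (0.699 m/s) = 30400 m / 0.699 m/s = 43490 s = 0.5034 d.
k_d L₀/(k_r−k_d) = 0.337×10.8/(0.822−0.337) = 3.640/0.4850 = 7.504 mg/L.
e^(−k_d t) = e^(−0.337×0.5034) = 0.8440; e^(−k_r t) = e^(−0.822×0.5034) = 0.6612.
D = 7.504 × (0.8440 − 0.6612) + 2.12 × 0.6612 = 1.372 + 1.402 = 2.774 mg/L.

D ≈ 2.77 mg/L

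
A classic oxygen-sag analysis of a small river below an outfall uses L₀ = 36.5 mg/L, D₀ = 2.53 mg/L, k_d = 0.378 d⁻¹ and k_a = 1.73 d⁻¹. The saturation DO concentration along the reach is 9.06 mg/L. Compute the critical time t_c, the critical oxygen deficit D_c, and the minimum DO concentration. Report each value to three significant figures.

t_c ≈ 0.914 d; D_c ≈ 5.64 mg/L; min DO ≈ 3.42 mg/L

At the critical point dD/dt = 0, so k_d L₀ e^(−k_d t) = k_a D. Substituting D(t) from the Streeter–Phelps equation and solving for t gives
t_c = ln[(k_a/k_d)(1 − D₀(k_a−k_d)/(k_d L₀))] / (k_a−k_d).
Here k_a−k_d = 1.352 d⁻¹ and 1 − D₀(k_a−k_d)/(k_d L₀) = 1 − 2.53×1.352/(0.378×36.5) = 0.7521, so
t_c = ln(4.577 × 0.7521) / 1.352 = 1.236 / 1.352 = 0.9143 d.
L(t_c) = L₀ e^(−k_d t_c) = 36.5 × 0.7078 = 25.83 mg/L, and at the critical point k_a D_c = k_d L, so D_c = (0.378/1.73) × 25.83 = 5.645 mg/L.
Minimum DO = C_s − D_c = 9.06 − 5.645 = 3.415 mg/L.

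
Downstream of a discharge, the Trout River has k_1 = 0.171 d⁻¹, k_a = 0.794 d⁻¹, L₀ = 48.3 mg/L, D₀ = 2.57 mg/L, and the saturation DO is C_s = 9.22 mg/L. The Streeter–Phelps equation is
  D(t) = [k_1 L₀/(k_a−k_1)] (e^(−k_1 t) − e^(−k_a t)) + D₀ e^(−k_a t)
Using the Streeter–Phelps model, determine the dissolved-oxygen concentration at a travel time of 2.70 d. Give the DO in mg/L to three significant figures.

k_1 L₀/(k_a−k_1) = 0.171×48.3/(0.794−0.171) = 8.259/0.6230 = 13.26 mg/L.
e^(−k_1 t) = e^(−0.171×2.700) = 0.6302; e^(−k_a t) = e^(−0.794×2.700) = 0.1172.
D = 13.26 × (0.6302 − 0.1172) + 2.57 × 0.1172 = 6.801 + 0.3012 = 7.102 mg/L.
DO = C_s − D = 9.22 − 7.102 = 2.118 mg/L.

DO ≈ 2.12 mg/L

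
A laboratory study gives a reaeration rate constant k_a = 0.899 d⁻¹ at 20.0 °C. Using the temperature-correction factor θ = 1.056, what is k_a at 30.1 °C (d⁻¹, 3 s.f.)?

k_a(T₂) = k_a(T₁) · θ^(T₂−T₁) = 0.899 × 1.056^(30.1−20.0)
= 0.899 × 1.056^10.1 = 0.899 × 1.734 = 1.559 d⁻¹.

k_a ≈ 1.56 d⁻¹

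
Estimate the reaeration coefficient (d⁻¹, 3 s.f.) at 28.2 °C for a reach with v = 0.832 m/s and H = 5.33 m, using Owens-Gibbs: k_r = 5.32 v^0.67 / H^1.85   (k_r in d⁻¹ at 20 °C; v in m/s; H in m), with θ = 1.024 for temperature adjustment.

k_r(20) = 5.32 × 0.832^0.67 / 5.33^1.85 = 5.32 × 0.8841 / 22.10 = 0.2128 d⁻¹.
k_r(28.2) = 0.2128 × 1.024^(28.2−20) = 0.2128 × 1.215 = 0.2585 d⁻¹.

k_r ≈ 0.258 d⁻¹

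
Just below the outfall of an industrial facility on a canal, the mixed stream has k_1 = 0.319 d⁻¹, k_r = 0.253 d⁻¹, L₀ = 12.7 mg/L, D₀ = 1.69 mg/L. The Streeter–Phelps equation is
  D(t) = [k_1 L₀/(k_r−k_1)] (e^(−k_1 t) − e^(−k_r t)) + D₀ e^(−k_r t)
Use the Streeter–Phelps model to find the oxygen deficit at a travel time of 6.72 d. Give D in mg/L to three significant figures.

D ≈ 4.33 mg/L

k_1 L₀/(k_r−k_1) = 0.319×12.7/(0.253−0.319) = 4.051/-0.06600 = -61.38 mg/L.
e^(−k_1 t) = e^(−0.319×6.720) = 0.1172; e^(−k_r t) = e^(−0.253×6.720) = 0.1827.
D = -61.38 × (0.1172 − 0.1827) + 1.69 × 0.1827 = 4.016 + 0.3087 = 4.325 mg/L.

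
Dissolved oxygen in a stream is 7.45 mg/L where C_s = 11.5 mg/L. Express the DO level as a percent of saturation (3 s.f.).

64.8 % saturation

% saturation = C/C_s × 100 = 7.45/11.5 × 100 = 64.8 %.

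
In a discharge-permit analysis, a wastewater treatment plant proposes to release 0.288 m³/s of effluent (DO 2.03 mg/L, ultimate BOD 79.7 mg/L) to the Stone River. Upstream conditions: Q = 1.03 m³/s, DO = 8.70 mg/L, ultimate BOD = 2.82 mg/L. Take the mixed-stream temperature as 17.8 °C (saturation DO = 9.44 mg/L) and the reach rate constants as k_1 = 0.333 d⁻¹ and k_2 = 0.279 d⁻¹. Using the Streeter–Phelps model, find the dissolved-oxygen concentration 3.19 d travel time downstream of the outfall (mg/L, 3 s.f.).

DO ≈ 0.676 mg/L

Mixed DO = (1.03×8.70 + 0.288×2.03)/(1.03+0.288) = 9.546/1.318 = 7.243 mg/L.
Mixed L₀ = (1.03×2.82 + 0.288×79.7)/(1.318) = 25.86/1.318 = 19.62 mg/L.
Initial deficit D₀ = C_s − DO₀ = 9.44 − 7.243 = 2.197 mg/L.
D(3.19) = [0.333×19.62/(0.279−0.333)](e^(−0.333×3.19) − e^(−0.279×3.19)) + 2.197 e^(−0.279×3.19)
= -121.0 × (0.3457 − 0.4107) + 2.197 × 0.4107 = 8.764 mg/L.
DO = 9.44 − 8.764 = 0.6758 mg/L.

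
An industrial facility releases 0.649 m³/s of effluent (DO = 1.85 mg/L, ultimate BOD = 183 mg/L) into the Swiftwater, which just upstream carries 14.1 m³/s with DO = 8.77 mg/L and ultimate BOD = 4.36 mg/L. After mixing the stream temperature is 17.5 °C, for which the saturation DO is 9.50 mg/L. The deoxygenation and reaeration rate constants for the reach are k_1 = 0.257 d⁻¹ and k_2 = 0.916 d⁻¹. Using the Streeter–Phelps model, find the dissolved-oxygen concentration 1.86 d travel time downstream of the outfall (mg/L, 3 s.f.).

Mixed DO = (14.1×8.77 + 0.649×1.85)/(14.1+0.649) = 124.9/14.75 = 8.465 mg/L.
Mixed L₀ = (14.1×4.36 + 0.649×183)/(14.75) = 180.2/14.75 = 12.22 mg/L.
Initial deficit D₀ = C_s − DO₀ = 9.50 − 8.465 = 1.035 mg/L.
D(1.86) = [0.257×12.22/(0.916−0.257)](e^(−0.257×1.86) − e^(−0.916×1.86)) + 1.035 e^(−0.916×1.86)
= 4.766 × (0.6200 − 0.1820) + 1.035 × 0.1820 = 2.276 mg/L.
DO = 9.50 − 2.276 = 7.224 mg/L.

DO ≈ 7.22 mg/L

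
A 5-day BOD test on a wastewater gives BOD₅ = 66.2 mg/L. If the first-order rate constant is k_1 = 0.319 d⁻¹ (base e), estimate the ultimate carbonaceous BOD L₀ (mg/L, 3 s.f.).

L₀ ≈ 83.1 mg/L

BOD₅ = L₀(1 − e^(−5k_1)) ⇒ L₀ = BOD₅ / (1 − e^(−5×0.319))
= 66.2 / (1 − 0.2029) = 66.2 / 0.7971 = 83.05 mg/L.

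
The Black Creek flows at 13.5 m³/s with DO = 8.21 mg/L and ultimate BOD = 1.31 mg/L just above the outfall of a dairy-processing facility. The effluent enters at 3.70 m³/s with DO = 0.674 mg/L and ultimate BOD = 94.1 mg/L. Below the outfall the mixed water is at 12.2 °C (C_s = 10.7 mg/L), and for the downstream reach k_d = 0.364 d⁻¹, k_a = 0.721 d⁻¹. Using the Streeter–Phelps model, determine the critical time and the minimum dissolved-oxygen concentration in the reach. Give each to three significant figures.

t_c ≈ 1.33 d; minimum DO ≈ 4.07 mg/L

Mixed DO = (13.5×8.21 + 3.70×0.674)/(13.5+3.70) = 113.3/17.20 = 6.589 mg/L.
Mixed L₀ = (13.5×1.31 + 3.70×94.1)/(17.20) = 365.9/17.20 = 21.27 mg/L.
Initial deficit D₀ = C_s − DO₀ = 10.7 − 6.589 = 4.111 mg/L.
t_c = (1/0.3570) ln[(0.721/0.364)(1 − 4.111×0.3570/(0.364×21.27))] = 2.801 × ln(1.605) = 1.326 d.
D_c = (0.364/0.721) × 21.27 × e^(−0.364×1.326) = 0.5049 × 21.27 × 0.6172 = 6.628 mg/L.
Minimum DO = 10.7 − 6.628 = 4.072 mg/L.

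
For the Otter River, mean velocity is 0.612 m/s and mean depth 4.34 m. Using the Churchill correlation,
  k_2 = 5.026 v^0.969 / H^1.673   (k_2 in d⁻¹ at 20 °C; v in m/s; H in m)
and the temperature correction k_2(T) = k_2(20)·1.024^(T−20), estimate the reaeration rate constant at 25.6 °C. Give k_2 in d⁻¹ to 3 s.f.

k_2(20) = 5.026 × 0.612^0.969 / 4.34^1.673 = 5.026 × 0.6214 / 11.66 = 0.2680 d⁻¹.
k_2(25.6) = 0.2680 × 1.024^(25.6−20) = 0.2680 × 1.142 = 0.3060 d⁻¹.

k_2 ≈ 0.306 d⁻¹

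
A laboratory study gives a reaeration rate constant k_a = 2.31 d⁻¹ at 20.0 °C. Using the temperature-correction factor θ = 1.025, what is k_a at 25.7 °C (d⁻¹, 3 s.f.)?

k_a ≈ 2.66 d⁻¹

k_a(T₂) = k_a(T₁) · θ^(T₂−T₁) = 2.31 × 1.025^(25.7−20.0)
= 2.31 × 1.025^5.70 = 2.31 × 1.151 = 2.659 d⁻¹.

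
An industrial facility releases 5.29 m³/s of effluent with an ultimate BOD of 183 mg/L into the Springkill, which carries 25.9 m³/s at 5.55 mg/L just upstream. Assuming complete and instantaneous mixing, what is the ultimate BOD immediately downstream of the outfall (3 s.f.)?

35.6 mg/L

Flow-weighted mixing: C = (Q_r C_r + Q_w C_w)/(Q_r + Q_w)
= (25.9×5.55 + 5.29×183)/(25.9 + 5.29) = 1112/31.19 = 35.65 mg/L.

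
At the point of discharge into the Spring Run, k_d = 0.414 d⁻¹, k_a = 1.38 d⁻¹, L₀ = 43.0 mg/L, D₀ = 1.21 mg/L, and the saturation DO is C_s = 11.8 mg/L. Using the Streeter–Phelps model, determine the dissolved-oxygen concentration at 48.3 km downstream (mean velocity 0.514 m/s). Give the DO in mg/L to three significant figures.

Travel time t = x/v = 48.3 km / (0.514 m/s) = 48300 m / 0.514 m/s = 93970 s = 1.088 d.
k_d L₀/(k_a−k_d) = 0.414×43.0/(1.38−0.414) = 17.80/0.9660 = 18.43 mg/L.
e^(−k_d t) = e^(−0.414×1.088) = 0.6375; e^(−k_a t) = e^(−1.38×1.088) = 0.2229.
D = 18.43 × (0.6375 − 0.2229) + 1.21 × 0.2229 = 7.639 + 0.2697 = 7.909 mg/L.
DO = C_s − D = 11.8 − 7.909 = 3.891 mg/L.

DO ≈ 3.89 mg/L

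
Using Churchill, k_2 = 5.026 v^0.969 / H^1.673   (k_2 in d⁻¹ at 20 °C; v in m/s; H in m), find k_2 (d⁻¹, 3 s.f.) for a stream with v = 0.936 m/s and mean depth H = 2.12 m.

k_2 ≈ 1.34 d⁻¹

k_2 = 5.026 × 0.936^0.969 / 2.12^1.673 = 5.026 × 0.9379 / 3.515 = 1.341 d⁻¹.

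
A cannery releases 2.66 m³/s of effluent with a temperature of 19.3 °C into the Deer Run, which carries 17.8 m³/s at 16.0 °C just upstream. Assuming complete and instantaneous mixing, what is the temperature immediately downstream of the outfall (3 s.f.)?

Flow-weighted mixing: C = (Q_r C_r + Q_w C_w)/(Q_r + Q_w)
= (17.8×16.0 + 2.66×19.3)/(17.8 + 2.66) = 336.1/20.46 = 16.43 °C.

16.4 °C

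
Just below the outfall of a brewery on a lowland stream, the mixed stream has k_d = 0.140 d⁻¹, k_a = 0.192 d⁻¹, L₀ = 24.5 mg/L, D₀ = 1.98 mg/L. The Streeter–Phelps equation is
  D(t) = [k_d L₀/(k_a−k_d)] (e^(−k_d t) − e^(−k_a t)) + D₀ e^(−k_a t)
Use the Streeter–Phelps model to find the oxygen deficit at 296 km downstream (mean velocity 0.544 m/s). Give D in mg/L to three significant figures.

Travel time t = x/v = 296 km / (0.544 m/s) = 296000 m / 0.544 m/s = 544100 s = 6.298 d.
k_d L₀/(k_a−k_d) = 0.140×24.5/(0.192−0.140) = 3.430/0.05200 = 65.96 mg/L.
e^(−k_d t) = e^(−0.140×6.298) = 0.4141; e^(−k_a t) = e^(−0.192×6.298) = 0.2985.
D = 65.96 × (0.4141 − 0.2985) + 1.98 × 0.2985 = 7.628 + 0.5909 = 8.219 mg/L.

D ≈ 8.22 mg/L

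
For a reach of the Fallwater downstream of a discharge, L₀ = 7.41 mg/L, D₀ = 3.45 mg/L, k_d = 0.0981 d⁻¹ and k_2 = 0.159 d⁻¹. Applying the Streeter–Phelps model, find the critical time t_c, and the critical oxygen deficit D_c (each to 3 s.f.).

With k_2/k_d = 1.621 and 1 − D₀(k_2−k_d)/(k_d L₀) = 0.7110,
t_c = ln(1.621 × 0.7110) / (0.159 − 0.0981) = ln(1.152) / 0.06090 = 0.1418/0.06090 = 2.328 d.
L(t_c) = L₀ e^(−k_d t_c) = 7.41 × 0.7958 = 5.897 mg/L, and at the critical point k_2 D_c = k_d L, so D_c = (0.0981/0.159) × 5.897 = 3.638 mg/L.

t_c ≈ 2.33 d; D_c ≈ 3.64 mg/L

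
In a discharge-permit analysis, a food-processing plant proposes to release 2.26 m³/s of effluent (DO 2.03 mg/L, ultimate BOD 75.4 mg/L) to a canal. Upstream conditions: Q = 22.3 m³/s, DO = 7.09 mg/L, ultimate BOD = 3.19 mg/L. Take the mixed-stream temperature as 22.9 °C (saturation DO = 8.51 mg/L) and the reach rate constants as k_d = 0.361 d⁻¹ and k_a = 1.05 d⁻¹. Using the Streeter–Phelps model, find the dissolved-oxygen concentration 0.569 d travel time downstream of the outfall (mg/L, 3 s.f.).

Mixed DO = (22.3×7.09 + 2.26×2.03)/(22.3+2.26) = 162.7/24.56 = 6.624 mg/L.
Mixed L₀ = (22.3×3.19 + 2.26×75.4)/(24.56) = 241.5/24.56 = 9.835 mg/L.
Initial deficit D₀ = C_s − DO₀ = 8.51 − 6.624 = 1.886 mg/L.
D(0.569) = [0.361×9.835/(1.05−0.361)](e^(−0.361×0.569) − e^(−1.05×0.569)) + 1.886 e^(−1.05×0.569)
= 5.153 × (0.8143 − 0.5502) + 1.886 × 0.5502 = 2.398 mg/L.
DO = 8.51 − 2.398 = 6.112 mg/L.

DO ≈ 6.11 mg/L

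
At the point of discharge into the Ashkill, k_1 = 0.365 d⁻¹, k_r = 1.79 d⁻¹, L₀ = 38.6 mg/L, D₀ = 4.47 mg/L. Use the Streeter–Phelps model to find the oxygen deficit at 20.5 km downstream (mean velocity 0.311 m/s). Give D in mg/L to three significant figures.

Travel time t = x/v = 20.5 km / (0.311 m/s) = 20500 m / 0.311 m/s = 65920 s = 0.7629 d.
k_1 L₀/(k_r−k_1) = 0.365×38.6/(1.79−0.365) = 14.09/1.425 = 9.887 mg/L.
e^(−k_1 t) = e^(−0.365×0.7629) = 0.7569; e^(−k_r t) = e^(−1.79×0.7629) = 0.2552.
D = 9.887 × (0.7569 − 0.2552) + 4.47 × 0.2552 = 4.961 + 1.141 = 6.101 mg/L.

D ≈ 6.10 mg/L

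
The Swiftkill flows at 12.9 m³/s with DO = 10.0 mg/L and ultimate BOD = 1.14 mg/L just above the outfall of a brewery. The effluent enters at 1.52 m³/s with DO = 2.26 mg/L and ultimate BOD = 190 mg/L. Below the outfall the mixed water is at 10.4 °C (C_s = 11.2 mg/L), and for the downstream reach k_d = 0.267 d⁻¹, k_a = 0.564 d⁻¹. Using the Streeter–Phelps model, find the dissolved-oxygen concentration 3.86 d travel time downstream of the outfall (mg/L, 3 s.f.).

Mixed DO = (12.9×10.0 + 1.52×2.26)/(12.9+1.52) = 132.4/14.42 = 9.184 mg/L.
Mixed L₀ = (12.9×1.14 + 1.52×190)/(14.42) = 303.5/14.42 = 21.05 mg/L.
Initial deficit D₀ = C_s − DO₀ = 11.2 − 9.184 = 2.016 mg/L.
D(3.86) = [0.267×21.05/(0.564−0.267)](e^(−0.267×3.86) − e^(−0.564×3.86)) + 2.016 e^(−0.564×3.86)
= 18.92 × (0.3568 − 0.1134) + 2.016 × 0.1134 = 4.834 mg/L.
DO = 11.2 − 4.834 = 6.366 mg/L.

DO ≈ 6.37 mg/L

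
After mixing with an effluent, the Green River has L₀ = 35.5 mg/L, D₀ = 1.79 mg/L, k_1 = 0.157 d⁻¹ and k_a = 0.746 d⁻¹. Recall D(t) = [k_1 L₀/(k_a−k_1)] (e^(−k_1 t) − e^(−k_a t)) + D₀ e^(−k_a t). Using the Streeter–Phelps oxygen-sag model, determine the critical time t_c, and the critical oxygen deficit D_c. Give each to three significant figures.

t_c ≈ 2.29 d; D_c ≈ 5.21 mg/L

t_c = [1/(k_a−k_1)] ln[(k_a/k_1)(1 − D₀(k_a−k_1)/(k_1 L₀))]
= [1/(0.746−0.157)] ln[(0.746/0.157)(1 − 1.79×0.5890/(0.157×35.5))]
= (1/0.5890) ln[4.752 × 0.8108] = 1.698 × ln(3.853) = 1.698 × 1.349 = 2.290 d.
L(t_c) = L₀ e^(−k_1 t_c) = 35.5 × 0.6980 = 24.78 mg/L, and at the critical point k_a D_c = k_1 L, so D_c = (0.157/0.746) × 24.78 = 5.215 mg/L.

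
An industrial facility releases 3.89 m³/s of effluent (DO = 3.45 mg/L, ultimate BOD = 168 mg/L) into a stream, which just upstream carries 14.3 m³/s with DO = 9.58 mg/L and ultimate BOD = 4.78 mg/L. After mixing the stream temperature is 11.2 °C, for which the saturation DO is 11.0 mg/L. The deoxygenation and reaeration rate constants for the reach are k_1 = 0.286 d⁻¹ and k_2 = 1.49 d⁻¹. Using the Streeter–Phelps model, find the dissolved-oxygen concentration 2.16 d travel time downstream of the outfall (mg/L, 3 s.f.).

DO ≈ 6.19 mg/L

Mixed DO = (14.3×9.58 + 3.89×3.45)/(14.3+3.89) = 150.4/18.19 = 8.269 mg/L.
Mixed L₀ = (14.3×4.78 + 3.89×168)/(18.19) = 721.9/18.19 = 39.69 mg/L.
Initial deficit D₀ = C_s − DO₀ = 11.0 − 8.269 = 2.731 mg/L.
D(2.16) = [0.286×39.69/(1.49−0.286)](e^(−0.286×2.16) − e^(−1.49×2.16)) + 2.731 e^(−1.49×2.16)
= 9.427 × (0.5392 − 0.04002) + 2.731 × 0.04002 = 4.815 mg/L.
DO = 11.0 − 4.815 = 6.185 mg/L.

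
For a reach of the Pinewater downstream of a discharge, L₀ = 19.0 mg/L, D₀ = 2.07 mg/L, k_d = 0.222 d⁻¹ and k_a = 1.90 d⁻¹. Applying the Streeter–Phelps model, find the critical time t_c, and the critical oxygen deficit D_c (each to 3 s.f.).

t_c ≈ 0.246 d; D_c ≈ 2.10 mg/L

With k_a/k_d = 8.559 and 1 − D₀(k_a−k_d)/(k_d L₀) = 0.1765,
t_c = ln(8.559 × 0.1765) / (1.90 − 0.222) = ln(1.511) / 1.678 = 0.4126/1.678 = 0.2459 d.
L(t_c) = L₀ e^(−k_d t_c) = 19.0 × 0.9469 = 17.99 mg/L, and at the critical point k_a D_c = k_d L, so D_c = (0.222/1.90) × 17.99 = 2.102 mg/L.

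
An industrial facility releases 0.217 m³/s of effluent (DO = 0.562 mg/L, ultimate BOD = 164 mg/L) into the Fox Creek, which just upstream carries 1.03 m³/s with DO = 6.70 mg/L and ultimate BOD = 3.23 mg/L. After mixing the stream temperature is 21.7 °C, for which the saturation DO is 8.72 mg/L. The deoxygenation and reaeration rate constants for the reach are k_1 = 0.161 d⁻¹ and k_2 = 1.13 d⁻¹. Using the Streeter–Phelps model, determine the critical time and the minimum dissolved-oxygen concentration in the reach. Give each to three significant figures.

Mixed DO = (1.03×6.70 + 0.217×0.562)/(1.03+0.217) = 7.023/1.247 = 5.632 mg/L.
Mixed L₀ = (1.03×3.23 + 0.217×164)/(1.247) = 38.91/1.247 = 31.21 mg/L.
Initial deficit D₀ = C_s − DO₀ = 8.72 − 5.632 = 3.088 mg/L.
t_c = (1/0.9690) ln[(1.13/0.161)(1 − 3.088×0.9690/(0.161×31.21))] = 1.032 × ln(2.838) = 1.077 d.
D_c = (0.161/1.13) × 31.21 × e^(−0.161×1.077) = 0.1425 × 31.21 × 0.8409 = 3.739 mg/L.
Minimum DO = 8.72 − 3.739 = 4.981 mg/L.

t_c ≈ 1.08 d; minimum DO ≈ 4.98 mg/L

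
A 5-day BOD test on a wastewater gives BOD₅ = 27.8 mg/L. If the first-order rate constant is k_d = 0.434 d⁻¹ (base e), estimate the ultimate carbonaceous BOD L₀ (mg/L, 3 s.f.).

BOD₅ = L₀(1 − e^(−5k_d)) ⇒ L₀ = BOD₅ / (1 − e^(−5×0.434))
= 27.8 / (1 − 0.1142) = 27.8 / 0.8858 = 31.38 mg/L.

L₀ ≈ 31.4 mg/L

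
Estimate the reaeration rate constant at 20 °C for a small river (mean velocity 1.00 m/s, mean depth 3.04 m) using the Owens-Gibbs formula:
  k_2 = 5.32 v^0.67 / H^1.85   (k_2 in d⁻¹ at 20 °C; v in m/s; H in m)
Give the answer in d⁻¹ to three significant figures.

k_2 ≈ 0.680 d⁻¹

k_2 = 5.32 × 1.00^0.67 / 3.04^1.85 = 5.32 × 1.000 / 7.822 = 0.6801 d⁻¹.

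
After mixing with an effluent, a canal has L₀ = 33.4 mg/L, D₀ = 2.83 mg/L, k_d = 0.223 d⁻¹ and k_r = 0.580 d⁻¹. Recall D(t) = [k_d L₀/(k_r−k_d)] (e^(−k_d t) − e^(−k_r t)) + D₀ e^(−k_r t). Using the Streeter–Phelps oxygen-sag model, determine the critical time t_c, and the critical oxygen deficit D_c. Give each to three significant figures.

t_c ≈ 2.27 d; D_c ≈ 7.74 mg/L

With k_r/k_d = 2.601 and 1 − D₀(k_r−k_d)/(k_d L₀) = 0.8644,
t_c = ln(2.601 × 0.8644) / (0.580 − 0.223) = ln(2.248) / 0.3570 = 0.8101/0.3570 = 2.269 d.
D_c = (k_d/k_r) L₀ e^(−k_d t_c) = (0.223/0.580) × 33.4 × e^(−0.223×2.269) = 0.3845 × 33.4 × 0.6029 = 7.742 mg/L.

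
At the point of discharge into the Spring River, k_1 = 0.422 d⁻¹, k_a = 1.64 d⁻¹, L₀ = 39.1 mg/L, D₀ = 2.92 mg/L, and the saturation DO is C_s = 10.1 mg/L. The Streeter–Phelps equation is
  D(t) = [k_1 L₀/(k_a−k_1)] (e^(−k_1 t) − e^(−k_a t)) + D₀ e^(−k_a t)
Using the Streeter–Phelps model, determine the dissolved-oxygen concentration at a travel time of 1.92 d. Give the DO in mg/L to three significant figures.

DO ≈ 4.53 mg/L

k_1 L₀/(k_a−k_1) = 0.422×39.1/(1.64−0.422) = 16.50/1.218 = 13.55 mg/L.
e^(−k_1 t) = e^(−0.422×1.920) = 0.4448; e^(−k_a t) = e^(−1.64×1.920) = 0.04290.
D = 13.55 × (0.4448 − 0.04290) + 2.92 × 0.04290 = 5.444 + 0.1253 = 5.569 mg/L.
DO = C_s − D = 10.1 − 5.569 = 4.531 mg/L.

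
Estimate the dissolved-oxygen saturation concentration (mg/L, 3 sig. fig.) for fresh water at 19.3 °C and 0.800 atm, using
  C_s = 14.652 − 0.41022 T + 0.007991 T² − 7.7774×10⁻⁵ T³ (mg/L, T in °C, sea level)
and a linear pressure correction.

At sea level: C_s = 14.652 − 0.41022×19.3 + 0.007991×19.3² − 7.7774×10⁻⁵×19.3³ = 9.152 mg/L.
Pressure correction: C_s' = 9.152 × 0.800 = 7.322 mg/L.

C_s ≈ 7.32 mg/L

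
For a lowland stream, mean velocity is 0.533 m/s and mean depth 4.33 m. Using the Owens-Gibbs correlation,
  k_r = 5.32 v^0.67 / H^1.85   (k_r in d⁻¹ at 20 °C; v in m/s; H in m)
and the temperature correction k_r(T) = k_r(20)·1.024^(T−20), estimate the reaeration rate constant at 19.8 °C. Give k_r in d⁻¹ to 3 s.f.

k_r(20) = 5.32 × 0.533^0.67 / 4.33^1.85 = 5.32 × 0.6560 / 15.05 = 0.2319 d⁻¹.
k_r(19.8) = 0.2319 × 1.024^(19.8−20) = 0.2319 × 0.9953 = 0.2308 d⁻¹.

k_r ≈ 0.231 d⁻¹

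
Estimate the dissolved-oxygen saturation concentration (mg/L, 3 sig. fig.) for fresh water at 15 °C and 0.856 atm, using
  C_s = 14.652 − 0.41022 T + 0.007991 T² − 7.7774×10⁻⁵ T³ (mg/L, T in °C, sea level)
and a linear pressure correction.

C_s ≈ 8.59 mg/L

At sea level: C_s = 14.652 − 0.41022×15 + 0.007991×15² − 7.7774×10⁻⁵×15³ = 10.03 mg/L.
Pressure correction: C_s' = 10.03 × 0.856 = 8.589 mg/L.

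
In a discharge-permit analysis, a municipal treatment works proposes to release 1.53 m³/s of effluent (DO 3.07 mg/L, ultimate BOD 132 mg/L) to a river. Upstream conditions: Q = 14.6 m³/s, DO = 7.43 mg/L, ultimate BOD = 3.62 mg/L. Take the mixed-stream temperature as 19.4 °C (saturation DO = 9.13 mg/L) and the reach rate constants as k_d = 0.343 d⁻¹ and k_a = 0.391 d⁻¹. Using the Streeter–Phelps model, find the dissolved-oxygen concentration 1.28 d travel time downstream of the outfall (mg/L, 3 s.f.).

Mixed DO = (14.6×7.43 + 1.53×3.07)/(14.6+1.53) = 113.2/16.13 = 7.016 mg/L.
Mixed L₀ = (14.6×3.62 + 1.53×132)/(16.13) = 254.8/16.13 = 15.80 mg/L.
Initial deficit D₀ = C_s − DO₀ = 9.13 − 7.016 = 2.114 mg/L.
D(1.28) = [0.343×15.80/(0.391−0.343)](e^(−0.343×1.28) − e^(−0.391×1.28)) + 2.114 e^(−0.391×1.28)
= 112.9 × (0.6447 − 0.6062) + 2.114 × 0.6062 = 5.618 mg/L.
DO = 9.13 − 5.618 = 3.512 mg/L.

DO ≈ 3.51 mg/L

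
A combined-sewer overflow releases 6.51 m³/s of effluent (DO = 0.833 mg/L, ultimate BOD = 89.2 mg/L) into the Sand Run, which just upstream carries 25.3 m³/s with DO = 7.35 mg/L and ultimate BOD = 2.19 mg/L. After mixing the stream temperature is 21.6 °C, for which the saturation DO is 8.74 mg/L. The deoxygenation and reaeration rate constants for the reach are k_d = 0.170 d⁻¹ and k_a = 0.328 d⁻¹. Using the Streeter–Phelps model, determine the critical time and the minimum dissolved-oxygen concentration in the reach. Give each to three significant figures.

t_c ≈ 3.30 d; minimum DO ≈ 2.83 mg/L

Mixed DO = (25.3×7.35 + 6.51×0.833)/(25.3+6.51) = 191.4/31.81 = 6.016 mg/L.
Mixed L₀ = (25.3×2.19 + 6.51×89.2)/(31.81) = 636.1/31.81 = 20.00 mg/L.
Initial deficit D₀ = C_s − DO₀ = 8.74 − 6.016 = 2.724 mg/L.
t_c = (1/0.1580) ln[(0.328/0.170)(1 − 2.724×0.1580/(0.170×20.00))] = 6.329 × ln(1.685) = 3.303 d.
D_c = (0.170/0.328) × 20.00 × e^(−0.170×3.303) = 0.5183 × 20.00 × 0.5704 = 5.911 mg/L.
Minimum DO = 8.74 − 5.911 = 2.829 mg/L.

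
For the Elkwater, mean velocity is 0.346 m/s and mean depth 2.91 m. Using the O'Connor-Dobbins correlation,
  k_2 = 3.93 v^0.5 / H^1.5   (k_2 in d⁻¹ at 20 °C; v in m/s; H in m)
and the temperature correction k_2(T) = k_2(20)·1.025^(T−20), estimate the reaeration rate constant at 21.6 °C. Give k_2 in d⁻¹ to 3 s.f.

k_2 ≈ 0.484 d⁻¹

k_2(20) = 3.93 × 0.346^0.5 / 2.91^1.5 = 3.93 × 0.5882 / 4.964 = 0.4657 d⁻¹.
k_2(21.6) = 0.4657 × 1.025^(21.6−20) = 0.4657 × 1.040 = 0.4845 d⁻¹.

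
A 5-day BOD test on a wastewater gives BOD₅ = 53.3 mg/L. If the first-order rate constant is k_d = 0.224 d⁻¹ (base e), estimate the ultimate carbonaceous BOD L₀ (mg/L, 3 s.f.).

BOD₅ = L₀(1 − e^(−5k_d)) ⇒ L₀ = BOD₅ / (1 − e^(−5×0.224))
= 53.3 / (1 − 0.3263) = 53.3 / 0.6737 = 79.11 mg/L.

L₀ ≈ 79.1 mg/L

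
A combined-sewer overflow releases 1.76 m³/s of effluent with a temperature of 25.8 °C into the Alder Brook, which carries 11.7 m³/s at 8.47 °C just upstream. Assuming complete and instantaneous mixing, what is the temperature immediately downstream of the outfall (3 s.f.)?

Flow-weighted mixing: C = (Q_r C_r + Q_w C_w)/(Q_r + Q_w)
= (11.7×8.47 + 1.76×25.8)/(11.7 + 1.76) = 144.5/13.46 = 10.74 °C.

10.7 °C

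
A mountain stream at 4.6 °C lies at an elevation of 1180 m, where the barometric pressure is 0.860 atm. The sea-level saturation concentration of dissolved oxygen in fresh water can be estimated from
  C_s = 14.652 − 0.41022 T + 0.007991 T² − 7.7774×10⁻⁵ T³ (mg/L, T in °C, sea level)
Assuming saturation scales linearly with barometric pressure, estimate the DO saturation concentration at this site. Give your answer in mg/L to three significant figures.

C_s ≈ 11.1 mg/L

At sea level: C_s = 14.652 − 0.41022×4.6 + 0.007991×4.6² − 7.7774×10⁻⁵×4.6³ = 12.93 mg/L.
Pressure correction: C_s' = 12.93 × 0.860 = 11.12 mg/L.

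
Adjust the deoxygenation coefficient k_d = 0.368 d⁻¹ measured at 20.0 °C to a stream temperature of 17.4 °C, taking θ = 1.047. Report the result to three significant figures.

k_d ≈ 0.327 d⁻¹

k_d(T₂) = k_d(T₁) · θ^(T₂−T₁) = 0.368 × 1.047^(17.4−20.0)
= 0.368 × 1.047^-2.60 = 0.368 × 0.8874 = 0.3266 d⁻¹.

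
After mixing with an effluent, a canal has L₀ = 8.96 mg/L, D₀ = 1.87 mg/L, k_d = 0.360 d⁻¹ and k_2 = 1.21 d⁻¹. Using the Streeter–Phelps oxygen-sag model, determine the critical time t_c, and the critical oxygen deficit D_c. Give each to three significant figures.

t_c ≈ 0.628 d; D_c ≈ 2.13 mg/L

With k_2/k_d = 3.361 and 1 − D₀(k_2−k_d)/(k_d L₀) = 0.5072,
t_c = ln(3.361 × 0.5072) / (1.21 − 0.360) = ln(1.705) / 0.8500 = 0.5335/0.8500 = 0.6276 d.
L(t_c) = L₀ e^(−k_d t_c) = 8.96 × 0.7978 = 7.148 mg/L, and at the critical point k_2 D_c = k_d L, so D_c = (0.360/1.21) × 7.148 = 2.127 mg/L.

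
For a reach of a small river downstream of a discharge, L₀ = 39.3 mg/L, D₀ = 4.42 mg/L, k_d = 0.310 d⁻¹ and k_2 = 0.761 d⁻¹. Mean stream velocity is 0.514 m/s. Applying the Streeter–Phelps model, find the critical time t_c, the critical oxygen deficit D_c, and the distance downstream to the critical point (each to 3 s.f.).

At the critical point dD/dt = 0, so k_d L₀ e^(−k_d t) = k_2 D. Substituting D(t) from the Streeter–Phelps equation and solving for t gives
t_c = ln[(k_2/k_d)(1 − D₀(k_2−k_d)/(k_d L₀))] / (k_2−k_d).
Here k_2−k_d = 0.4510 d⁻¹ and 1 − D₀(k_2−k_d)/(k_d L₀) = 1 − 4.42×0.4510/(0.310×39.3) = 0.8364, so
t_c = ln(2.455 × 0.8364) / 0.4510 = 0.7194 / 0.4510 = 1.595 d.
D_c = (k_d/k_2) L₀ e^(−k_d t_c) = (0.310/0.761) × 39.3 × e^(−0.310×1.595) = 0.4074 × 39.3 × 0.6099 = 9.764 mg/L.
x_c = v t_c = 0.514 m/s × 1.595 d × 86400 s/d = 70840 m ≈ 70.8 km.

t_c ≈ 1.60 d; D_c ≈ 9.76 mg/L; x_c ≈ 70.8 km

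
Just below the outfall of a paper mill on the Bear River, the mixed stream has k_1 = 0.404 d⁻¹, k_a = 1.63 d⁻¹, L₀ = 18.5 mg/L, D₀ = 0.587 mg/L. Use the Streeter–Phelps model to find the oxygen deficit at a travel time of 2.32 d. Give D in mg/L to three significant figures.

k_1 L₀/(k_a−k_1) = 0.404×18.5/(1.63−0.404) = 7.474/1.226 = 6.096 mg/L.
e^(−k_1 t) = e^(−0.404×2.320) = 0.3917; e^(−k_a t) = e^(−1.63×2.320) = 0.02279.
D = 6.096 × (0.3917 − 0.02279) + 0.587 × 0.02279 = 2.249 + 0.01338 = 2.262 mg/L.

D ≈ 2.26 mg/L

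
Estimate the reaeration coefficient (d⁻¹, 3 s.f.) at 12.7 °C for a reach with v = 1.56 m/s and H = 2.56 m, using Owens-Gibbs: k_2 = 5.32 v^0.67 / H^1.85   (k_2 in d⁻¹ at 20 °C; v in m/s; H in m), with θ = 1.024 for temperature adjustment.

k_2(20) = 5.32 × 1.56^0.67 / 2.56^1.85 = 5.32 × 1.347 / 5.692 = 1.259 d⁻¹.
k_2(12.7) = 1.259 × 1.024^(12.7−20) = 1.259 × 0.8410 = 1.059 d⁻¹.

k_2 ≈ 1.06 d⁻¹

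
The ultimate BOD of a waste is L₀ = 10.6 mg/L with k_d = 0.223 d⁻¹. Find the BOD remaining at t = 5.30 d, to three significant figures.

L ≈ 3.25 mg/L

L_t = L₀ e^(−k_d t) = 10.6 × e^(−0.223×5.30) = 10.6 × 0.3067 = 3.251 mg/L.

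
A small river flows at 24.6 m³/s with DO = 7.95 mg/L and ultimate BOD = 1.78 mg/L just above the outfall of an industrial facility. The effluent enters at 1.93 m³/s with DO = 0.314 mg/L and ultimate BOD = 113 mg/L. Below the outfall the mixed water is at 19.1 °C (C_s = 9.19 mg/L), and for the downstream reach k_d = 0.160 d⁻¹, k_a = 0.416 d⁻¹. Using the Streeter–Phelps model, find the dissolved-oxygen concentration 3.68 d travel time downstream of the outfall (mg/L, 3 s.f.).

Mixed DO = (24.6×7.95 + 1.93×0.314)/(24.6+1.93) = 196.2/26.53 = 7.394 mg/L.
Mixed L₀ = (24.6×1.78 + 1.93×113)/(26.53) = 261.9/26.53 = 9.871 mg/L.
Initial deficit D₀ = C_s − DO₀ = 9.19 − 7.394 = 1.796 mg/L.
D(3.68) = [0.160×9.871/(0.416−0.160)](e^(−0.160×3.68) − e^(−0.416×3.68)) + 1.796 e^(−0.416×3.68)
= 6.169 × (0.5550 − 0.2163) + 1.796 × 0.2163 = 2.478 mg/L.
DO = 9.19 − 2.478 = 6.712 mg/L.

DO ≈ 6.71 mg/L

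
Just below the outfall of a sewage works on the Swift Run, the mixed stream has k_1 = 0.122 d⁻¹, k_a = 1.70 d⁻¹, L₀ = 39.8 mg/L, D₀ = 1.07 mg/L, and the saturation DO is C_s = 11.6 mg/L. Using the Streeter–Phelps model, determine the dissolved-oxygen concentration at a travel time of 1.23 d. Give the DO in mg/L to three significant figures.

k_1 L₀/(k_a−k_1) = 0.122×39.8/(1.70−0.122) = 4.856/1.578 = 3.077 mg/L.
e^(−k_1 t) = e^(−0.122×1.230) = 0.8607; e^(−k_a t) = e^(−1.70×1.230) = 0.1236.
D = 3.077 × (0.8607 − 0.1236) + 1.07 × 0.1236 = 2.268 + 0.1322 = 2.400 mg/L.
DO = C_s − D = 11.6 − 2.400 = 9.200 mg/L.

DO ≈ 9.20 mg/L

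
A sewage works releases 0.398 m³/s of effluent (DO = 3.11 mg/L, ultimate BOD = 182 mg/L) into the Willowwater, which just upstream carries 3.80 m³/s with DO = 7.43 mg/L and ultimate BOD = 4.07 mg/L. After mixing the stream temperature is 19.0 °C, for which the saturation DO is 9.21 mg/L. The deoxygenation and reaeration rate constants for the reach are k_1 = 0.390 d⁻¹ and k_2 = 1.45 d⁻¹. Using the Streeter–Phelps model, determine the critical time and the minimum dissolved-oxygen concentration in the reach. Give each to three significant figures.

Mixed DO = (3.80×7.43 + 0.398×3.11)/(3.80+0.398) = 29.47/4.198 = 7.020 mg/L.
Mixed L₀ = (3.80×4.07 + 0.398×182)/(4.198) = 87.90/4.198 = 20.94 mg/L.
Initial deficit D₀ = C_s − DO₀ = 9.21 − 7.020 = 2.190 mg/L.
t_c = (1/1.060) ln[(1.45/0.390)(1 − 2.190×1.060/(0.390×20.94))] = 0.9434 × ln(2.661) = 0.9234 d.
D_c = (0.390/1.45) × 20.94 × e^(−0.390×0.9234) = 0.2690 × 20.94 × 0.6976 = 3.929 mg/L.
Minimum DO = 9.21 − 3.929 = 5.281 mg/L.

t_c ≈ 0.923 d; minimum DO ≈ 5.28 mg/L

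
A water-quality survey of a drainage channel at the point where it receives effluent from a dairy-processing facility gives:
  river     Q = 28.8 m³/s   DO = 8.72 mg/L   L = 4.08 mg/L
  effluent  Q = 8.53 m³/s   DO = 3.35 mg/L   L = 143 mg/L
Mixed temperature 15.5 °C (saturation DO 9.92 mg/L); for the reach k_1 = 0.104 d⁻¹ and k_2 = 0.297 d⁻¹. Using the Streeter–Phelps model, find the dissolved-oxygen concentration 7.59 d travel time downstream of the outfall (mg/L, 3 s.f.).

Mixed DO = (28.8×8.72 + 8.53×3.35)/(28.8+8.53) = 279.7/37.33 = 7.493 mg/L.
Mixed L₀ = (28.8×4.08 + 8.53×143)/(37.33) = 1337/37.33 = 35.82 mg/L.
Initial deficit D₀ = C_s − DO₀ = 9.92 − 7.493 = 2.427 mg/L.
D(7.59) = [0.104×35.82/(0.297−0.104)](e^(−0.104×7.59) − e^(−0.297×7.59)) + 2.427 e^(−0.297×7.59)
= 19.30 × (0.4541 − 0.1050) + 2.427 × 0.1050 = 6.995 mg/L.
DO = 9.92 − 6.995 = 2.925 mg/L.

DO ≈ 2.92 mg/L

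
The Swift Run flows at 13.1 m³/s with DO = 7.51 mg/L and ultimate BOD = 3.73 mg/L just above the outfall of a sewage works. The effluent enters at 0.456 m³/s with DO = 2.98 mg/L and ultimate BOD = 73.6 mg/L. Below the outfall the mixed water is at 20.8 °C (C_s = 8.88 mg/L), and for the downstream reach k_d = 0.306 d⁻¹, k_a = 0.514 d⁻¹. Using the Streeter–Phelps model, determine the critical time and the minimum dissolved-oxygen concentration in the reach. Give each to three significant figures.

Mixed DO = (13.1×7.51 + 0.456×2.98)/(13.1+0.456) = 99.74/13.56 = 7.358 mg/L.
Mixed L₀ = (13.1×3.73 + 0.456×73.6)/(13.56) = 82.42/13.56 = 6.080 mg/L.
Initial deficit D₀ = C_s − DO₀ = 8.88 − 7.358 = 1.522 mg/L.
t_c = (1/0.2080) ln[(0.514/0.306)(1 − 1.522×0.2080/(0.306×6.080))] = 4.808 × ln(1.394) = 1.597 d.
D_c = (0.306/0.514) × 6.080 × e^(−0.306×1.597) = 0.5953 × 6.080 × 0.6135 = 2.221 mg/L.
Minimum DO = 8.88 − 2.221 = 6.659 mg/L.

t_c ≈ 1.60 d; minimum DO ≈ 6.66 mg/L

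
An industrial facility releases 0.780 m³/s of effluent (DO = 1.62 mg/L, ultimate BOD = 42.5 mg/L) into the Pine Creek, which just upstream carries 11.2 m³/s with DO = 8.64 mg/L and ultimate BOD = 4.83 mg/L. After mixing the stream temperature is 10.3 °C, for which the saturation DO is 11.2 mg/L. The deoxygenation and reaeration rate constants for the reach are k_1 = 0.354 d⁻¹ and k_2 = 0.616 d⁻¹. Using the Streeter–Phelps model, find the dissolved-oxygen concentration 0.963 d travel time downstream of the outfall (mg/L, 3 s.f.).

DO ≈ 7.97 mg/L

Mixed DO = (11.2×8.64 + 0.780×1.62)/(11.2+0.780) = 98.03/11.98 = 8.183 mg/L.
Mixed L₀ = (11.2×4.83 + 0.780×42.5)/(11.98) = 87.25/11.98 = 7.283 mg/L.
Initial deficit D₀ = C_s − DO₀ = 11.2 − 8.183 = 3.017 mg/L.
D(0.963) = [0.354×7.283/(0.616−0.354)](e^(−0.354×0.963) − e^(−0.616×0.963)) + 3.017 e^(−0.616×0.963)
= 9.840 × (0.7111 − 0.5526) + 3.017 × 0.5526 = 3.227 mg/L.
DO = 11.2 − 3.227 = 7.973 mg/L.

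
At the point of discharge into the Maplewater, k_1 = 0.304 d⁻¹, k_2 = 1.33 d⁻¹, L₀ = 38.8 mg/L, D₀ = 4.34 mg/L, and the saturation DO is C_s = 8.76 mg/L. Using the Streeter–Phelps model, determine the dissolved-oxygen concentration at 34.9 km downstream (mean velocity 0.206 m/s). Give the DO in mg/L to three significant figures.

Travel time t = x/v = 34.9 km / (0.206 m/s) = 34900 m / 0.206 m/s = 169400 s = 1.961 d.
k_1 L₀/(k_2−k_1) = 0.304×38.8/(1.33−0.304) = 11.80/1.026 = 11.50 mg/L.
e^(−k_1 t) = e^(−0.304×1.961) = 0.5510; e^(−k_2 t) = e^(−1.33×1.961) = 0.07369.
D = 11.50 × (0.5510 − 0.07369) + 4.34 × 0.07369 = 5.487 + 0.3198 = 5.807 mg/L.
DO = C_s − D = 8.76 − 5.807 = 2.953 mg/L.

DO ≈ 2.95 mg/L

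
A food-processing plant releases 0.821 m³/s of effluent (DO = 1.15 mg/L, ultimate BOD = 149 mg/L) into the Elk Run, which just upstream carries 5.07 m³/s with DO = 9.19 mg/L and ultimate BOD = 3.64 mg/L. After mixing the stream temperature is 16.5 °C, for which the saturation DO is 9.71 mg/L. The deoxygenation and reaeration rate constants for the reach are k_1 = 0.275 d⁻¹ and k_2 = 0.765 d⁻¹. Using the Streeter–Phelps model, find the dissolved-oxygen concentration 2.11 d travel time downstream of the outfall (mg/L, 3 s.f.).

DO ≈ 4.55 mg/L

Mixed DO = (5.07×9.19 + 0.821×1.15)/(5.07+0.821) = 47.54/5.891 = 8.070 mg/L.
Mixed L₀ = (5.07×3.64 + 0.821×149)/(5.891) = 140.8/5.891 = 23.90 mg/L.
Initial deficit D₀ = C_s − DO₀ = 9.71 − 8.070 = 1.640 mg/L.
D(2.11) = [0.275×23.90/(0.765−0.275)](e^(−0.275×2.11) − e^(−0.765×2.11)) + 1.640 e^(−0.765×2.11)
= 13.41 × (0.5598 − 0.1991) + 1.640 × 0.1991 = 5.164 mg/L.
DO = 9.71 − 5.164 = 4.546 mg/L.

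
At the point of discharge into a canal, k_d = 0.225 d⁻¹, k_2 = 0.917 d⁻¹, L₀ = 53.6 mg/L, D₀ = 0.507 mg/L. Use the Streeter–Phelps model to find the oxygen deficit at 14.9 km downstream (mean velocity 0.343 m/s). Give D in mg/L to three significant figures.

D ≈ 4.89 mg/L

Travel time t = x/v = 14.9 km / (0.343 m/s) = 14900 m / 0.343 m/s = 43440 s = 0.5028 d.
k_d L₀/(k_2−k_d) = 0.225×53.6/(0.917−0.225) = 12.06/0.6920 = 17.43 mg/L.
e^(−k_d t) = e^(−0.225×0.5028) = 0.8930; e^(−k_2 t) = e^(−0.917×0.5028) = 0.6306.
D = 17.43 × (0.8930 − 0.6306) + 0.507 × 0.6306 = 4.573 + 0.3197 = 4.893 mg/L.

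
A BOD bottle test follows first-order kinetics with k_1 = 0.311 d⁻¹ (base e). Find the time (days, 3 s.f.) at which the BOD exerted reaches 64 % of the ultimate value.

y/L₀ = 1 − e^(−k_1 t) = 0.64 ⇒ e^(−k_1 t) = 0.360
t = −ln(0.360) / 0.311 = 1.022 / 0.311 = 3.285 d.

t ≈ 3.29 d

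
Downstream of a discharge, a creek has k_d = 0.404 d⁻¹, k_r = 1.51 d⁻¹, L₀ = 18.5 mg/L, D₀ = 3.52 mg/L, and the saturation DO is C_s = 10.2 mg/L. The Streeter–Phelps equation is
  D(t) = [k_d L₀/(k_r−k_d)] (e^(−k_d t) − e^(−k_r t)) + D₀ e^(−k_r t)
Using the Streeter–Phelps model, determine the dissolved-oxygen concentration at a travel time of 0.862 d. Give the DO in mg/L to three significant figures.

DO ≈ 6.31 mg/L

k_d L₀/(k_r−k_d) = 0.404×18.5/(1.51−0.404) = 7.474/1.106 = 6.758 mg/L.
e^(−k_d t) = e^(−0.404×0.8620) = 0.7059; e^(−k_r t) = e^(−1.51×0.8620) = 0.2721.
D = 6.758 × (0.7059 − 0.2721) + 3.52 × 0.2721 = 2.932 + 0.9578 = 3.889 mg/L.
DO = C_s − D = 10.2 − 3.889 = 6.311 mg/L.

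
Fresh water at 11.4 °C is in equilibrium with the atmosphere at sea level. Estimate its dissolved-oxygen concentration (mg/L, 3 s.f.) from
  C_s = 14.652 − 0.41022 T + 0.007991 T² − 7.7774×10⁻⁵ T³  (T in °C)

C_s = 14.652 − 0.41022×11.4 + 0.007991×11.4² − 7.7774×10⁻⁵×11.4³ = 10.90 mg/L.

C_s ≈ 10.9 mg/L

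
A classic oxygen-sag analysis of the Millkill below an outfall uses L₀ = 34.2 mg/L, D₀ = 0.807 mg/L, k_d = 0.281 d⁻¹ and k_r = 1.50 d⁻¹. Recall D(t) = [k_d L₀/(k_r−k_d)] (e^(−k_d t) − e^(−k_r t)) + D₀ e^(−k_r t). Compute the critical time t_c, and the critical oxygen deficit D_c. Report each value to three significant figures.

t_c ≈ 1.29 d; D_c ≈ 4.46 mg/L

At the critical point dD/dt = 0, so k_d L₀ e^(−k_d t) = k_r D. Substituting D(t) from the Streeter–Phelps equation and solving for t gives
t_c = ln[(k_r/k_d)(1 − D₀(k_r−k_d)/(k_d L₀))] / (k_r−k_d).
Here k_r−k_d = 1.219 d⁻¹ and 1 − D₀(k_r−k_d)/(k_d L₀) = 1 − 0.807×1.219/(0.281×34.2) = 0.8976, so
t_c = ln(5.338 × 0.8976) / 1.219 = 1.567 / 1.219 = 1.285 d.
L(t_c) = L₀ e^(−k_d t_c) = 34.2 × 0.6968 = 23.83 mg/L, and at the critical point k_r D_c = k_d L, so D_c = (0.281/1.50) × 23.83 = 4.465 mg/L.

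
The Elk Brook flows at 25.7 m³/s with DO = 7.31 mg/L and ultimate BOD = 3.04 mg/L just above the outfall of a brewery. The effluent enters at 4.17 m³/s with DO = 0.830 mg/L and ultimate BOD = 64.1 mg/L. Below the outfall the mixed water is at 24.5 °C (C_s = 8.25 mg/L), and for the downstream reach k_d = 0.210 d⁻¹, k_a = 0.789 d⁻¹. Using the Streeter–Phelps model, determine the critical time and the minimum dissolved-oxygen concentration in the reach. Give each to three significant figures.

t_c ≈ 1.29 d; minimum DO ≈ 5.90 mg/L

Mixed DO = (25.7×7.31 + 4.17×0.830)/(25.7+4.17) = 191.3/29.87 = 6.405 mg/L.
Mixed L₀ = (25.7×3.04 + 4.17×64.1)/(29.87) = 345.4/29.87 = 11.56 mg/L.
Initial deficit D₀ = C_s − DO₀ = 8.25 − 6.405 = 1.845 mg/L.
t_c = (1/0.5790) ln[(0.789/0.210)(1 − 1.845×0.5790/(0.210×11.56))] = 1.727 × ln(2.105) = 1.285 d.
D_c = (0.210/0.789) × 11.56 × e^(−0.210×1.285) = 0.2662 × 11.56 × 0.7634 = 2.350 mg/L.
Minimum DO = 8.25 − 2.350 = 5.900 mg/L.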